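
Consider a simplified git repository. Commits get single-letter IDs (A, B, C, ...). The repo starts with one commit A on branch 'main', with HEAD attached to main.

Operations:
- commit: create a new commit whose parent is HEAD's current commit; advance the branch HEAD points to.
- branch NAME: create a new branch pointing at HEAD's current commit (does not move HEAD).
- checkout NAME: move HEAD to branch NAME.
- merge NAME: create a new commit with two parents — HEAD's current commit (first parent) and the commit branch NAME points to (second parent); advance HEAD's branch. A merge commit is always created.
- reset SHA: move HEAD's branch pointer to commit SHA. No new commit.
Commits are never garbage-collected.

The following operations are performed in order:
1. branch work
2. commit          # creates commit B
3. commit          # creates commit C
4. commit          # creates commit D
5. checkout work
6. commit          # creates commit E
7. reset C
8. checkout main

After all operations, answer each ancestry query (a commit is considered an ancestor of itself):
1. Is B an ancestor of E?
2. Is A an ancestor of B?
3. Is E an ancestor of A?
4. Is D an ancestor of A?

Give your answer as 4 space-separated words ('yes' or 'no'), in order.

Answer: no yes no no

Derivation:
After op 1 (branch): HEAD=main@A [main=A work=A]
After op 2 (commit): HEAD=main@B [main=B work=A]
After op 3 (commit): HEAD=main@C [main=C work=A]
After op 4 (commit): HEAD=main@D [main=D work=A]
After op 5 (checkout): HEAD=work@A [main=D work=A]
After op 6 (commit): HEAD=work@E [main=D work=E]
After op 7 (reset): HEAD=work@C [main=D work=C]
After op 8 (checkout): HEAD=main@D [main=D work=C]
ancestors(E) = {A,E}; B in? no
ancestors(B) = {A,B}; A in? yes
ancestors(A) = {A}; E in? no
ancestors(A) = {A}; D in? no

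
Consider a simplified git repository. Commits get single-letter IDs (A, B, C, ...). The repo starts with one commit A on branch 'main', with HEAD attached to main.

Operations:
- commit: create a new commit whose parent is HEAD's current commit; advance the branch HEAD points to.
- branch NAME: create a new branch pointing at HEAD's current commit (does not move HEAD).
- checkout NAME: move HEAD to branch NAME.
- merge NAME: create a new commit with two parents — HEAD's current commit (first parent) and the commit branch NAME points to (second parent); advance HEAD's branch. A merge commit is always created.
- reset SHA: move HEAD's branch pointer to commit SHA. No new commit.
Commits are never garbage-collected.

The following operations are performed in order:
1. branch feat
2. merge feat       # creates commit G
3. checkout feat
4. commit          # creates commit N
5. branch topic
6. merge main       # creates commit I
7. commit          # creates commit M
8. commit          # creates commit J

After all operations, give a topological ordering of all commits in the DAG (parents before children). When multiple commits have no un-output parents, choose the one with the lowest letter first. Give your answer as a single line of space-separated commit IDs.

Answer: A G N I M J

Derivation:
After op 1 (branch): HEAD=main@A [feat=A main=A]
After op 2 (merge): HEAD=main@G [feat=A main=G]
After op 3 (checkout): HEAD=feat@A [feat=A main=G]
After op 4 (commit): HEAD=feat@N [feat=N main=G]
After op 5 (branch): HEAD=feat@N [feat=N main=G topic=N]
After op 6 (merge): HEAD=feat@I [feat=I main=G topic=N]
After op 7 (commit): HEAD=feat@M [feat=M main=G topic=N]
After op 8 (commit): HEAD=feat@J [feat=J main=G topic=N]
commit A: parents=[]
commit G: parents=['A', 'A']
commit I: parents=['N', 'G']
commit J: parents=['M']
commit M: parents=['I']
commit N: parents=['A']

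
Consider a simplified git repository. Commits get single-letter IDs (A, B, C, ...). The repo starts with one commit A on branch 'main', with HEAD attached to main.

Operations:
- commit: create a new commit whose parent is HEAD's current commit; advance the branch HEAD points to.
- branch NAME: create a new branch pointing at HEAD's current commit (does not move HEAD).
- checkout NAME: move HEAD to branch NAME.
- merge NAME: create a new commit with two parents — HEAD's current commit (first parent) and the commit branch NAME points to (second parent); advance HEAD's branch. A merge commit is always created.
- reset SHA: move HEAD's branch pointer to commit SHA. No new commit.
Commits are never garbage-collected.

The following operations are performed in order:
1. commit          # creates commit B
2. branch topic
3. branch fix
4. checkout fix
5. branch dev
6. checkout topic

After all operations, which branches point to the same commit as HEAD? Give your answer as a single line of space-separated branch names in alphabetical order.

Answer: dev fix main topic

Derivation:
After op 1 (commit): HEAD=main@B [main=B]
After op 2 (branch): HEAD=main@B [main=B topic=B]
After op 3 (branch): HEAD=main@B [fix=B main=B topic=B]
After op 4 (checkout): HEAD=fix@B [fix=B main=B topic=B]
After op 5 (branch): HEAD=fix@B [dev=B fix=B main=B topic=B]
After op 6 (checkout): HEAD=topic@B [dev=B fix=B main=B topic=B]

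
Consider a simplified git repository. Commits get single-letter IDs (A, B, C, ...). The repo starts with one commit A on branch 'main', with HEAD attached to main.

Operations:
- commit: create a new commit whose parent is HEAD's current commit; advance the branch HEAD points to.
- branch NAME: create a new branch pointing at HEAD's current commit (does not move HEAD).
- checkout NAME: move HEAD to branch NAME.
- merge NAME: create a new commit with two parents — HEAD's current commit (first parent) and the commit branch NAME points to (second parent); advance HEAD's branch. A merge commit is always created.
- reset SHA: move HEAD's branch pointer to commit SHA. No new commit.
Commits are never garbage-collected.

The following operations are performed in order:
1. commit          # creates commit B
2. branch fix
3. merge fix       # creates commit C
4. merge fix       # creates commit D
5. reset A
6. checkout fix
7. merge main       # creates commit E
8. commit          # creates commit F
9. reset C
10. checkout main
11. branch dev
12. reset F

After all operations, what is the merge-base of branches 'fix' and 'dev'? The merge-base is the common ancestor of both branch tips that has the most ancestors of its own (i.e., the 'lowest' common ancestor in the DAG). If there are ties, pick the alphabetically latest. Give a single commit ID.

Answer: A

Derivation:
After op 1 (commit): HEAD=main@B [main=B]
After op 2 (branch): HEAD=main@B [fix=B main=B]
After op 3 (merge): HEAD=main@C [fix=B main=C]
After op 4 (merge): HEAD=main@D [fix=B main=D]
After op 5 (reset): HEAD=main@A [fix=B main=A]
After op 6 (checkout): HEAD=fix@B [fix=B main=A]
After op 7 (merge): HEAD=fix@E [fix=E main=A]
After op 8 (commit): HEAD=fix@F [fix=F main=A]
After op 9 (reset): HEAD=fix@C [fix=C main=A]
After op 10 (checkout): HEAD=main@A [fix=C main=A]
After op 11 (branch): HEAD=main@A [dev=A fix=C main=A]
After op 12 (reset): HEAD=main@F [dev=A fix=C main=F]
ancestors(fix=C): ['A', 'B', 'C']
ancestors(dev=A): ['A']
common: ['A']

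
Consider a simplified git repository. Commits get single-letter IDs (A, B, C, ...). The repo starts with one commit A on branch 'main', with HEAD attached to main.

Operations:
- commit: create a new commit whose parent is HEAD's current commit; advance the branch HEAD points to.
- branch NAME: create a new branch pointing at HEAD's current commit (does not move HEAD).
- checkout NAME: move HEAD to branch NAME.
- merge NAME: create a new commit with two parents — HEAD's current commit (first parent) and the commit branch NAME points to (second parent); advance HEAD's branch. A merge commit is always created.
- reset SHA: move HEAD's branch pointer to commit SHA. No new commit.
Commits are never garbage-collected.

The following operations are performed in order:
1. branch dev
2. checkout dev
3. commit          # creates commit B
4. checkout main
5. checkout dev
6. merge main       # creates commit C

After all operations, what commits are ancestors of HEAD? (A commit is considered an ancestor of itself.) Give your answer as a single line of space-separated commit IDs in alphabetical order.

Answer: A B C

Derivation:
After op 1 (branch): HEAD=main@A [dev=A main=A]
After op 2 (checkout): HEAD=dev@A [dev=A main=A]
After op 3 (commit): HEAD=dev@B [dev=B main=A]
After op 4 (checkout): HEAD=main@A [dev=B main=A]
After op 5 (checkout): HEAD=dev@B [dev=B main=A]
After op 6 (merge): HEAD=dev@C [dev=C main=A]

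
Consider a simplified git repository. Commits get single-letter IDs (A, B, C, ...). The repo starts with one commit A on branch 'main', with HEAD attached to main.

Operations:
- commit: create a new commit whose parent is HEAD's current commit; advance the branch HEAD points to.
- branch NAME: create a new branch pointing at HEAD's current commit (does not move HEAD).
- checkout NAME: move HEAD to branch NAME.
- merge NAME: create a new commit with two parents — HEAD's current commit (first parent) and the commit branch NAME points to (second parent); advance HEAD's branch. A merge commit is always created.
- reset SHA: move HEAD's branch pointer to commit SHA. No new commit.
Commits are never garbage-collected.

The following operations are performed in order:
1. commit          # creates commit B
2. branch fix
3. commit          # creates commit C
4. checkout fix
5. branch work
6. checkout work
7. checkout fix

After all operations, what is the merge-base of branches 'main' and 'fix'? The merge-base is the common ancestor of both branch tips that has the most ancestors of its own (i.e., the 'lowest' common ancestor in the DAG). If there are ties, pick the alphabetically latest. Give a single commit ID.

After op 1 (commit): HEAD=main@B [main=B]
After op 2 (branch): HEAD=main@B [fix=B main=B]
After op 3 (commit): HEAD=main@C [fix=B main=C]
After op 4 (checkout): HEAD=fix@B [fix=B main=C]
After op 5 (branch): HEAD=fix@B [fix=B main=C work=B]
After op 6 (checkout): HEAD=work@B [fix=B main=C work=B]
After op 7 (checkout): HEAD=fix@B [fix=B main=C work=B]
ancestors(main=C): ['A', 'B', 'C']
ancestors(fix=B): ['A', 'B']
common: ['A', 'B']

Answer: B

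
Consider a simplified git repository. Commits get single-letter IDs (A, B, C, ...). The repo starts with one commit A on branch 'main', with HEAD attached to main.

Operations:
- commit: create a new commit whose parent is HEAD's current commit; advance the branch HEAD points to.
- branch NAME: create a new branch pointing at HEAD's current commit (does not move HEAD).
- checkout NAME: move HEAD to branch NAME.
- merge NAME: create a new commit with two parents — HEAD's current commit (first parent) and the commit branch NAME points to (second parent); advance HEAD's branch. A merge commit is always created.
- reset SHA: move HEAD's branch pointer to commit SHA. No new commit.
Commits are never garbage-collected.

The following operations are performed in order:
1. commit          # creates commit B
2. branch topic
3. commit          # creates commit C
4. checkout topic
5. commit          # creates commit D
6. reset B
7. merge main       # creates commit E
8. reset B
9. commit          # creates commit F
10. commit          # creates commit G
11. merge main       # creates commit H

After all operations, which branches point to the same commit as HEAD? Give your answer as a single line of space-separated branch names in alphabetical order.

Answer: topic

Derivation:
After op 1 (commit): HEAD=main@B [main=B]
After op 2 (branch): HEAD=main@B [main=B topic=B]
After op 3 (commit): HEAD=main@C [main=C topic=B]
After op 4 (checkout): HEAD=topic@B [main=C topic=B]
After op 5 (commit): HEAD=topic@D [main=C topic=D]
After op 6 (reset): HEAD=topic@B [main=C topic=B]
After op 7 (merge): HEAD=topic@E [main=C topic=E]
After op 8 (reset): HEAD=topic@B [main=C topic=B]
After op 9 (commit): HEAD=topic@F [main=C topic=F]
After op 10 (commit): HEAD=topic@G [main=C topic=G]
After op 11 (merge): HEAD=topic@H [main=C topic=H]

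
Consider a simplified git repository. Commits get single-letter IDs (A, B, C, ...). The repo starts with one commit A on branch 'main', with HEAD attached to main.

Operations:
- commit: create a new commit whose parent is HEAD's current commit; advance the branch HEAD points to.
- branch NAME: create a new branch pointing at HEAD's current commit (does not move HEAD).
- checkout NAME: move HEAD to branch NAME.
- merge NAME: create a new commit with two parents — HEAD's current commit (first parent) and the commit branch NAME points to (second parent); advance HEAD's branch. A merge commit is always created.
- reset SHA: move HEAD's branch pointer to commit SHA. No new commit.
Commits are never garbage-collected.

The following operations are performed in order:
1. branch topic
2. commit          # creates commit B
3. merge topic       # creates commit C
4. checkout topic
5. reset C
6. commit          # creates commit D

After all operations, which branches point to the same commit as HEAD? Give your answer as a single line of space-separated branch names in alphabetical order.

After op 1 (branch): HEAD=main@A [main=A topic=A]
After op 2 (commit): HEAD=main@B [main=B topic=A]
After op 3 (merge): HEAD=main@C [main=C topic=A]
After op 4 (checkout): HEAD=topic@A [main=C topic=A]
After op 5 (reset): HEAD=topic@C [main=C topic=C]
After op 6 (commit): HEAD=topic@D [main=C topic=D]

Answer: topic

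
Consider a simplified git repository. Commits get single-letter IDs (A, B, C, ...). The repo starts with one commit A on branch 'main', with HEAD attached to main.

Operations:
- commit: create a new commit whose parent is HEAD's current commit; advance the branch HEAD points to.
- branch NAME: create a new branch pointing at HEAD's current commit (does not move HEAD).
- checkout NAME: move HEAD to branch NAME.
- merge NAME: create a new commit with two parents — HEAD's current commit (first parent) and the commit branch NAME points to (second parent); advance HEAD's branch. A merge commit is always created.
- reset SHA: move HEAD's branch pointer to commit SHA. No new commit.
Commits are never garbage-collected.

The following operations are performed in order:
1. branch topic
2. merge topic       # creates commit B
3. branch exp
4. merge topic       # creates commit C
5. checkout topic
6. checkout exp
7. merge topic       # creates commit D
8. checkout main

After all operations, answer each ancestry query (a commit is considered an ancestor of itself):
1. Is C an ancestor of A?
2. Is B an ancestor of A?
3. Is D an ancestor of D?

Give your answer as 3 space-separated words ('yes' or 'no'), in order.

Answer: no no yes

Derivation:
After op 1 (branch): HEAD=main@A [main=A topic=A]
After op 2 (merge): HEAD=main@B [main=B topic=A]
After op 3 (branch): HEAD=main@B [exp=B main=B topic=A]
After op 4 (merge): HEAD=main@C [exp=B main=C topic=A]
After op 5 (checkout): HEAD=topic@A [exp=B main=C topic=A]
After op 6 (checkout): HEAD=exp@B [exp=B main=C topic=A]
After op 7 (merge): HEAD=exp@D [exp=D main=C topic=A]
After op 8 (checkout): HEAD=main@C [exp=D main=C topic=A]
ancestors(A) = {A}; C in? no
ancestors(A) = {A}; B in? no
ancestors(D) = {A,B,D}; D in? yes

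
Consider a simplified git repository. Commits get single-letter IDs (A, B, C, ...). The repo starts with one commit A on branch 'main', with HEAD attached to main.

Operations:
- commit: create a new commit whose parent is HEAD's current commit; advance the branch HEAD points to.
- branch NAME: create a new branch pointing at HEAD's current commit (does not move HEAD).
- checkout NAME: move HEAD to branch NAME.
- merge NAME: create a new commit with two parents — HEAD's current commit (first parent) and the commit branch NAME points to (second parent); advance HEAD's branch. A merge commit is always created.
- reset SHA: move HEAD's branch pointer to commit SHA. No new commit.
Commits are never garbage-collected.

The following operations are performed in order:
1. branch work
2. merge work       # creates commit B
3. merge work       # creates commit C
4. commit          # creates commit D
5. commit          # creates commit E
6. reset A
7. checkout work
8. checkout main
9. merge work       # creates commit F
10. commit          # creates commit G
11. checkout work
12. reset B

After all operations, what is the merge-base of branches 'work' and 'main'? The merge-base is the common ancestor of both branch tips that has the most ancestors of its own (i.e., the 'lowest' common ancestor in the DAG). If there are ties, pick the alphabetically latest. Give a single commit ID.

Answer: A

Derivation:
After op 1 (branch): HEAD=main@A [main=A work=A]
After op 2 (merge): HEAD=main@B [main=B work=A]
After op 3 (merge): HEAD=main@C [main=C work=A]
After op 4 (commit): HEAD=main@D [main=D work=A]
After op 5 (commit): HEAD=main@E [main=E work=A]
After op 6 (reset): HEAD=main@A [main=A work=A]
After op 7 (checkout): HEAD=work@A [main=A work=A]
After op 8 (checkout): HEAD=main@A [main=A work=A]
After op 9 (merge): HEAD=main@F [main=F work=A]
After op 10 (commit): HEAD=main@G [main=G work=A]
After op 11 (checkout): HEAD=work@A [main=G work=A]
After op 12 (reset): HEAD=work@B [main=G work=B]
ancestors(work=B): ['A', 'B']
ancestors(main=G): ['A', 'F', 'G']
common: ['A']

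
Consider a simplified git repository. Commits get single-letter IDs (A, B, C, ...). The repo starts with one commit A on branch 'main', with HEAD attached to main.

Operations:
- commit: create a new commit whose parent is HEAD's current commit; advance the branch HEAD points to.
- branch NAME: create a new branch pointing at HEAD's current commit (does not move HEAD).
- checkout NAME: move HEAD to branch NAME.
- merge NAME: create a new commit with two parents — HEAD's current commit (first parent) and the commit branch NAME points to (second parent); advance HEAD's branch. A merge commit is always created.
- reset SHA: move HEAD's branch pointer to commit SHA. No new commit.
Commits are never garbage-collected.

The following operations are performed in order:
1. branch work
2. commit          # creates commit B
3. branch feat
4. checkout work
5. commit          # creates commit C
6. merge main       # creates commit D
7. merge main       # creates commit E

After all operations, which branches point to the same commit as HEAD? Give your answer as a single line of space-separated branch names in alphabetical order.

Answer: work

Derivation:
After op 1 (branch): HEAD=main@A [main=A work=A]
After op 2 (commit): HEAD=main@B [main=B work=A]
After op 3 (branch): HEAD=main@B [feat=B main=B work=A]
After op 4 (checkout): HEAD=work@A [feat=B main=B work=A]
After op 5 (commit): HEAD=work@C [feat=B main=B work=C]
After op 6 (merge): HEAD=work@D [feat=B main=B work=D]
After op 7 (merge): HEAD=work@E [feat=B main=B work=E]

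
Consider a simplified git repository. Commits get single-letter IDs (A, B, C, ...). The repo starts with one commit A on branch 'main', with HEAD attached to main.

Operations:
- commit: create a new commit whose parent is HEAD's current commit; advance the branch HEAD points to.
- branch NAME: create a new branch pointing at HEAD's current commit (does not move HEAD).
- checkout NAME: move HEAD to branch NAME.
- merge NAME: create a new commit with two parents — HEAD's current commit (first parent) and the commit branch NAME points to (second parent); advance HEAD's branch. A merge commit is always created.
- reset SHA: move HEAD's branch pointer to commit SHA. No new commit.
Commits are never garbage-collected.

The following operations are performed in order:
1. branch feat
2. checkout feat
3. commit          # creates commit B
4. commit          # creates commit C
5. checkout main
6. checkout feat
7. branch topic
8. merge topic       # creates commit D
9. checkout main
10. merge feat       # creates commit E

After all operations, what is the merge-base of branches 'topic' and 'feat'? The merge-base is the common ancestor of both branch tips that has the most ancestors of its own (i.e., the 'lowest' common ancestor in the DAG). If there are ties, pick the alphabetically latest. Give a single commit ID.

After op 1 (branch): HEAD=main@A [feat=A main=A]
After op 2 (checkout): HEAD=feat@A [feat=A main=A]
After op 3 (commit): HEAD=feat@B [feat=B main=A]
After op 4 (commit): HEAD=feat@C [feat=C main=A]
After op 5 (checkout): HEAD=main@A [feat=C main=A]
After op 6 (checkout): HEAD=feat@C [feat=C main=A]
After op 7 (branch): HEAD=feat@C [feat=C main=A topic=C]
After op 8 (merge): HEAD=feat@D [feat=D main=A topic=C]
After op 9 (checkout): HEAD=main@A [feat=D main=A topic=C]
After op 10 (merge): HEAD=main@E [feat=D main=E topic=C]
ancestors(topic=C): ['A', 'B', 'C']
ancestors(feat=D): ['A', 'B', 'C', 'D']
common: ['A', 'B', 'C']

Answer: C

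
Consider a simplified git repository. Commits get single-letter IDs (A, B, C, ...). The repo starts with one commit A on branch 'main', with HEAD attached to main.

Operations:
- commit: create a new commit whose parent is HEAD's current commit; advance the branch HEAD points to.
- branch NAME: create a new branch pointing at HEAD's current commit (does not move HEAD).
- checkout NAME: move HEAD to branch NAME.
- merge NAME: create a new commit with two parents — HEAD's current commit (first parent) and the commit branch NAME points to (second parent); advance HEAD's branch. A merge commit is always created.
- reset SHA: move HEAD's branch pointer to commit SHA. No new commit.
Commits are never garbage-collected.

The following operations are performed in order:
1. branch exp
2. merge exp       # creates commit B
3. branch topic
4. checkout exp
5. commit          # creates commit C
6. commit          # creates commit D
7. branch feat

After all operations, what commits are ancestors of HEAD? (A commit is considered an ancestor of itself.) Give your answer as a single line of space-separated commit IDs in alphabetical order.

After op 1 (branch): HEAD=main@A [exp=A main=A]
After op 2 (merge): HEAD=main@B [exp=A main=B]
After op 3 (branch): HEAD=main@B [exp=A main=B topic=B]
After op 4 (checkout): HEAD=exp@A [exp=A main=B topic=B]
After op 5 (commit): HEAD=exp@C [exp=C main=B topic=B]
After op 6 (commit): HEAD=exp@D [exp=D main=B topic=B]
After op 7 (branch): HEAD=exp@D [exp=D feat=D main=B topic=B]

Answer: A C D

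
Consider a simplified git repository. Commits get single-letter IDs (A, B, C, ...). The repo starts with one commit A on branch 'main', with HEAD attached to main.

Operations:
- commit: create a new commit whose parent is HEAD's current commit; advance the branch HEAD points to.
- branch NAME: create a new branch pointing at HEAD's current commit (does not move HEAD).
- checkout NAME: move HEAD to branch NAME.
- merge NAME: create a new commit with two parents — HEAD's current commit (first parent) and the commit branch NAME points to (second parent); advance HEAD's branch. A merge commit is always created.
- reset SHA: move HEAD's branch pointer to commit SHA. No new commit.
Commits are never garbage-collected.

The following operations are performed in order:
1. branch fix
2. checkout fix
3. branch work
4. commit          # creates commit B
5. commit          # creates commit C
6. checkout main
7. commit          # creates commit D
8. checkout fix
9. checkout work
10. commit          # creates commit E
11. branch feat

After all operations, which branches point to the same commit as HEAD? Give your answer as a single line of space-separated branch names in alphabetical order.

After op 1 (branch): HEAD=main@A [fix=A main=A]
After op 2 (checkout): HEAD=fix@A [fix=A main=A]
After op 3 (branch): HEAD=fix@A [fix=A main=A work=A]
After op 4 (commit): HEAD=fix@B [fix=B main=A work=A]
After op 5 (commit): HEAD=fix@C [fix=C main=A work=A]
After op 6 (checkout): HEAD=main@A [fix=C main=A work=A]
After op 7 (commit): HEAD=main@D [fix=C main=D work=A]
After op 8 (checkout): HEAD=fix@C [fix=C main=D work=A]
After op 9 (checkout): HEAD=work@A [fix=C main=D work=A]
After op 10 (commit): HEAD=work@E [fix=C main=D work=E]
After op 11 (branch): HEAD=work@E [feat=E fix=C main=D work=E]

Answer: feat work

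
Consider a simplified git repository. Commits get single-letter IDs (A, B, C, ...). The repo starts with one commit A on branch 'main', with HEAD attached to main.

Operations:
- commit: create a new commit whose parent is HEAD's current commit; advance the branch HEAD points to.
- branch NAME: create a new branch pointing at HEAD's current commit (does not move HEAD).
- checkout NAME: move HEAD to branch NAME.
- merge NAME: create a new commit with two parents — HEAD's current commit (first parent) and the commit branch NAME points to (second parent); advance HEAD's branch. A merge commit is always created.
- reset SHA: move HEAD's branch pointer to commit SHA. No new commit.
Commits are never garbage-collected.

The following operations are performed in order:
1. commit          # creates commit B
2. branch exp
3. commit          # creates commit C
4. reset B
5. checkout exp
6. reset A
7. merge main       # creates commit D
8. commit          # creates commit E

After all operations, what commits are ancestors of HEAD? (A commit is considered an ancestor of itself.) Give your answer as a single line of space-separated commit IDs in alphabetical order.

After op 1 (commit): HEAD=main@B [main=B]
After op 2 (branch): HEAD=main@B [exp=B main=B]
After op 3 (commit): HEAD=main@C [exp=B main=C]
After op 4 (reset): HEAD=main@B [exp=B main=B]
After op 5 (checkout): HEAD=exp@B [exp=B main=B]
After op 6 (reset): HEAD=exp@A [exp=A main=B]
After op 7 (merge): HEAD=exp@D [exp=D main=B]
After op 8 (commit): HEAD=exp@E [exp=E main=B]

Answer: A B D E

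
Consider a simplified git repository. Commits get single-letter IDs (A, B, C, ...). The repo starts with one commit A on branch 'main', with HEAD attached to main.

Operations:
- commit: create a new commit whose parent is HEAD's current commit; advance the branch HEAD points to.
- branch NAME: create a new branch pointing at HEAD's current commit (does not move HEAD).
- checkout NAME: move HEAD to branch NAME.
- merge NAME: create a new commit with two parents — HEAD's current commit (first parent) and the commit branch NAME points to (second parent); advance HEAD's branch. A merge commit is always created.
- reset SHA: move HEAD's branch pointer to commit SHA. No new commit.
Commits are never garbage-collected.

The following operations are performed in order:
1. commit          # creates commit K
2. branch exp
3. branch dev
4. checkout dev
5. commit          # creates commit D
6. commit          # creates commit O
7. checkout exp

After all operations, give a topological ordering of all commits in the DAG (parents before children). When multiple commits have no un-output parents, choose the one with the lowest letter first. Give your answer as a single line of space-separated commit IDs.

Answer: A K D O

Derivation:
After op 1 (commit): HEAD=main@K [main=K]
After op 2 (branch): HEAD=main@K [exp=K main=K]
After op 3 (branch): HEAD=main@K [dev=K exp=K main=K]
After op 4 (checkout): HEAD=dev@K [dev=K exp=K main=K]
After op 5 (commit): HEAD=dev@D [dev=D exp=K main=K]
After op 6 (commit): HEAD=dev@O [dev=O exp=K main=K]
After op 7 (checkout): HEAD=exp@K [dev=O exp=K main=K]
commit A: parents=[]
commit D: parents=['K']
commit K: parents=['A']
commit O: parents=['D']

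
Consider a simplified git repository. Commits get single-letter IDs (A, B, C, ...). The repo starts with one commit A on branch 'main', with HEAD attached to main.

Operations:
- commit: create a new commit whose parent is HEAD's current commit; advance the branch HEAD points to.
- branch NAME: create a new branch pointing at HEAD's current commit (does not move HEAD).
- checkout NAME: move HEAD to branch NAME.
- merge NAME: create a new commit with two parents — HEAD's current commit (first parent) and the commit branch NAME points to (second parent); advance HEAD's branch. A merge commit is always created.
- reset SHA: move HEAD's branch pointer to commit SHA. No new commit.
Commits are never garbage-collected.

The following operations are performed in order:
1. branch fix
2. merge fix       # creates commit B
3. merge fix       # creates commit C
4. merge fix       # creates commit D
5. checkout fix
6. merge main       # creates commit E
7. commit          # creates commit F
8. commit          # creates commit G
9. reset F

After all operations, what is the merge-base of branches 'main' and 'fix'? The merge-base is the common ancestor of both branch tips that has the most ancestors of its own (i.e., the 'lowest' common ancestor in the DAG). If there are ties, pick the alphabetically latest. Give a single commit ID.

After op 1 (branch): HEAD=main@A [fix=A main=A]
After op 2 (merge): HEAD=main@B [fix=A main=B]
After op 3 (merge): HEAD=main@C [fix=A main=C]
After op 4 (merge): HEAD=main@D [fix=A main=D]
After op 5 (checkout): HEAD=fix@A [fix=A main=D]
After op 6 (merge): HEAD=fix@E [fix=E main=D]
After op 7 (commit): HEAD=fix@F [fix=F main=D]
After op 8 (commit): HEAD=fix@G [fix=G main=D]
After op 9 (reset): HEAD=fix@F [fix=F main=D]
ancestors(main=D): ['A', 'B', 'C', 'D']
ancestors(fix=F): ['A', 'B', 'C', 'D', 'E', 'F']
common: ['A', 'B', 'C', 'D']

Answer: D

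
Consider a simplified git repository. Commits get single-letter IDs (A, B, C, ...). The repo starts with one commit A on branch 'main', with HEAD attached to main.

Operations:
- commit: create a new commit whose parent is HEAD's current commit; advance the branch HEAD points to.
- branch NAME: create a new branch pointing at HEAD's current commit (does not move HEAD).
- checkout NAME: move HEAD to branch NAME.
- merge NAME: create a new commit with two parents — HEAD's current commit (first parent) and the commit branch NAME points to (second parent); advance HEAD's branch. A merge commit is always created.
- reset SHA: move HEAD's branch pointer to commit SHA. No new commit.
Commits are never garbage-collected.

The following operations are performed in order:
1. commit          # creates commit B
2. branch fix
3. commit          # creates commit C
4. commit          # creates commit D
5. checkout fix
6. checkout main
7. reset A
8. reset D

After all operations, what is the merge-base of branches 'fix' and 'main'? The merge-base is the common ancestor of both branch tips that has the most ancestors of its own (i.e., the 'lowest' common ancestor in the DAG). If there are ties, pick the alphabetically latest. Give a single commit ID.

After op 1 (commit): HEAD=main@B [main=B]
After op 2 (branch): HEAD=main@B [fix=B main=B]
After op 3 (commit): HEAD=main@C [fix=B main=C]
After op 4 (commit): HEAD=main@D [fix=B main=D]
After op 5 (checkout): HEAD=fix@B [fix=B main=D]
After op 6 (checkout): HEAD=main@D [fix=B main=D]
After op 7 (reset): HEAD=main@A [fix=B main=A]
After op 8 (reset): HEAD=main@D [fix=B main=D]
ancestors(fix=B): ['A', 'B']
ancestors(main=D): ['A', 'B', 'C', 'D']
common: ['A', 'B']

Answer: B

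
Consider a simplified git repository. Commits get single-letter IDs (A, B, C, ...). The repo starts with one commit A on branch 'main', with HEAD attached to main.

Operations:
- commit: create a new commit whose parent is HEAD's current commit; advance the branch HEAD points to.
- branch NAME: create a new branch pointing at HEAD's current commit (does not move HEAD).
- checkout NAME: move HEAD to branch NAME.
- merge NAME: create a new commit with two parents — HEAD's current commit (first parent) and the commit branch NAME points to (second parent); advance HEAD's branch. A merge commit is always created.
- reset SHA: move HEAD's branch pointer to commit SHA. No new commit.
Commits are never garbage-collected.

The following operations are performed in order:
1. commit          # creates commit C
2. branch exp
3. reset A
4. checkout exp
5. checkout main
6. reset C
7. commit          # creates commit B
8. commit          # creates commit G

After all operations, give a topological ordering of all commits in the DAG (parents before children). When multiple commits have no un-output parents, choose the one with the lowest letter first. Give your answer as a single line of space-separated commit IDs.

Answer: A C B G

Derivation:
After op 1 (commit): HEAD=main@C [main=C]
After op 2 (branch): HEAD=main@C [exp=C main=C]
After op 3 (reset): HEAD=main@A [exp=C main=A]
After op 4 (checkout): HEAD=exp@C [exp=C main=A]
After op 5 (checkout): HEAD=main@A [exp=C main=A]
After op 6 (reset): HEAD=main@C [exp=C main=C]
After op 7 (commit): HEAD=main@B [exp=C main=B]
After op 8 (commit): HEAD=main@G [exp=C main=G]
commit A: parents=[]
commit B: parents=['C']
commit C: parents=['A']
commit G: parents=['B']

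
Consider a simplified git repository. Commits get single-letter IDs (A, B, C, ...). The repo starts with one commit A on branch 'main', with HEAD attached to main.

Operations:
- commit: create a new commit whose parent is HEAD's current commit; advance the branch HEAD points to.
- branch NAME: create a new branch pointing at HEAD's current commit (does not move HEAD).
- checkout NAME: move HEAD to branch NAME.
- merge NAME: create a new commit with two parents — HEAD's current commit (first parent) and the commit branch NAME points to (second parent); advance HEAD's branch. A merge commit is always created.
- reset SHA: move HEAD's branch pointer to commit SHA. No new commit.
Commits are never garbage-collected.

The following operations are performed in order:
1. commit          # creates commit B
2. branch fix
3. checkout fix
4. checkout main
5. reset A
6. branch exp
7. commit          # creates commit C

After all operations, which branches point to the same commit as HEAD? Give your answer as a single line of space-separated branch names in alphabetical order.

Answer: main

Derivation:
After op 1 (commit): HEAD=main@B [main=B]
After op 2 (branch): HEAD=main@B [fix=B main=B]
After op 3 (checkout): HEAD=fix@B [fix=B main=B]
After op 4 (checkout): HEAD=main@B [fix=B main=B]
After op 5 (reset): HEAD=main@A [fix=B main=A]
After op 6 (branch): HEAD=main@A [exp=A fix=B main=A]
After op 7 (commit): HEAD=main@C [exp=A fix=B main=C]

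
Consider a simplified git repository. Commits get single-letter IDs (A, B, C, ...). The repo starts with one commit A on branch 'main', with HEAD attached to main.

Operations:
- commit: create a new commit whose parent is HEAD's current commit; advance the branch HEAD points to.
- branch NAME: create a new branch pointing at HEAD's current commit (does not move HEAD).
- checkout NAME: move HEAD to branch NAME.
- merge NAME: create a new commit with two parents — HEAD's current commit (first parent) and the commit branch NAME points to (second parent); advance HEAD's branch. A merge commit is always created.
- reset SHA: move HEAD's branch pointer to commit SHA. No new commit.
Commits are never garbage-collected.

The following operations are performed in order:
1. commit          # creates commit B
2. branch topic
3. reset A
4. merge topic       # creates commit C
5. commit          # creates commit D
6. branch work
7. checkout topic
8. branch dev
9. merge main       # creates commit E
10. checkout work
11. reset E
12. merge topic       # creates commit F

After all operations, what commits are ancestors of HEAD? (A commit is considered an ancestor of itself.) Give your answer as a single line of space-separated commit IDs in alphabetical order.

Answer: A B C D E F

Derivation:
After op 1 (commit): HEAD=main@B [main=B]
After op 2 (branch): HEAD=main@B [main=B topic=B]
After op 3 (reset): HEAD=main@A [main=A topic=B]
After op 4 (merge): HEAD=main@C [main=C topic=B]
After op 5 (commit): HEAD=main@D [main=D topic=B]
After op 6 (branch): HEAD=main@D [main=D topic=B work=D]
After op 7 (checkout): HEAD=topic@B [main=D topic=B work=D]
After op 8 (branch): HEAD=topic@B [dev=B main=D topic=B work=D]
After op 9 (merge): HEAD=topic@E [dev=B main=D topic=E work=D]
After op 10 (checkout): HEAD=work@D [dev=B main=D topic=E work=D]
After op 11 (reset): HEAD=work@E [dev=B main=D topic=E work=E]
After op 12 (merge): HEAD=work@F [dev=B main=D topic=E work=F]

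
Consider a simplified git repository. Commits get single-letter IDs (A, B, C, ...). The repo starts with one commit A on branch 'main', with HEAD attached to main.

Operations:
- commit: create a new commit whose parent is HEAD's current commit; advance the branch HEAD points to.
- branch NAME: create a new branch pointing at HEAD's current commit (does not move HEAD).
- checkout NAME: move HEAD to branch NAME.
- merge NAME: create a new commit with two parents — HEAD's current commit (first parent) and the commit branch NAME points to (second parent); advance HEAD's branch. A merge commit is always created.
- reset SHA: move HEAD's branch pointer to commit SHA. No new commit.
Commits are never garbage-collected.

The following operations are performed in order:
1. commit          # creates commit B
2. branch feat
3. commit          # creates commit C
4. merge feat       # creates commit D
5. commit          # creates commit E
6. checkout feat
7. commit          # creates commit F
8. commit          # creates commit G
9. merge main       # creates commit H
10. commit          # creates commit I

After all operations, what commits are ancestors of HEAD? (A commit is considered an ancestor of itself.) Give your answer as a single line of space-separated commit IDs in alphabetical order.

After op 1 (commit): HEAD=main@B [main=B]
After op 2 (branch): HEAD=main@B [feat=B main=B]
After op 3 (commit): HEAD=main@C [feat=B main=C]
After op 4 (merge): HEAD=main@D [feat=B main=D]
After op 5 (commit): HEAD=main@E [feat=B main=E]
After op 6 (checkout): HEAD=feat@B [feat=B main=E]
After op 7 (commit): HEAD=feat@F [feat=F main=E]
After op 8 (commit): HEAD=feat@G [feat=G main=E]
After op 9 (merge): HEAD=feat@H [feat=H main=E]
After op 10 (commit): HEAD=feat@I [feat=I main=E]

Answer: A B C D E F G H I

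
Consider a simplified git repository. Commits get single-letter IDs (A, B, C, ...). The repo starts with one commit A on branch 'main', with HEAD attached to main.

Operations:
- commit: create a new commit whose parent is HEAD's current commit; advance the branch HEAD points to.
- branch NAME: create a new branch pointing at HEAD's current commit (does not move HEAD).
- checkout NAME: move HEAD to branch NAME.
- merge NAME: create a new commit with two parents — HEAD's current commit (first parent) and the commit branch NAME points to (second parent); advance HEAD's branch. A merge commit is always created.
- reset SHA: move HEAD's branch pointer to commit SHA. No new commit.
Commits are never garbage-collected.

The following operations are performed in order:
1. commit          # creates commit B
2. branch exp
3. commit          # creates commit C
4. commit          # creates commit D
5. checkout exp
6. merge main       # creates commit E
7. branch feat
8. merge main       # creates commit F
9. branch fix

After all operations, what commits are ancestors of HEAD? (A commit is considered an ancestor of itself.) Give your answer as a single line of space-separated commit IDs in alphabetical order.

Answer: A B C D E F

Derivation:
After op 1 (commit): HEAD=main@B [main=B]
After op 2 (branch): HEAD=main@B [exp=B main=B]
After op 3 (commit): HEAD=main@C [exp=B main=C]
After op 4 (commit): HEAD=main@D [exp=B main=D]
After op 5 (checkout): HEAD=exp@B [exp=B main=D]
After op 6 (merge): HEAD=exp@E [exp=E main=D]
After op 7 (branch): HEAD=exp@E [exp=E feat=E main=D]
After op 8 (merge): HEAD=exp@F [exp=F feat=E main=D]
After op 9 (branch): HEAD=exp@F [exp=F feat=E fix=F main=D]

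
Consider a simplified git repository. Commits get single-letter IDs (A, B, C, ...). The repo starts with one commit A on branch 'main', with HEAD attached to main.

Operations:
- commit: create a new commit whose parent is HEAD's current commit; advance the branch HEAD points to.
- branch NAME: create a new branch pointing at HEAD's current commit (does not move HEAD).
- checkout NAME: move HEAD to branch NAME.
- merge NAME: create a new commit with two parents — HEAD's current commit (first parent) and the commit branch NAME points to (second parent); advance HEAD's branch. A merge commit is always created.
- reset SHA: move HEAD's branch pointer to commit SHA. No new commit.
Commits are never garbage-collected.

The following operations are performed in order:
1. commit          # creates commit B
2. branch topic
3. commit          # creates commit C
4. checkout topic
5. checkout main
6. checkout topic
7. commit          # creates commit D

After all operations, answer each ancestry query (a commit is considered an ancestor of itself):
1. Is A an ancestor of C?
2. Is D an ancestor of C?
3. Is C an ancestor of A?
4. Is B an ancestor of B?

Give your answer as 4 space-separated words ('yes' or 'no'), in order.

Answer: yes no no yes

Derivation:
After op 1 (commit): HEAD=main@B [main=B]
After op 2 (branch): HEAD=main@B [main=B topic=B]
After op 3 (commit): HEAD=main@C [main=C topic=B]
After op 4 (checkout): HEAD=topic@B [main=C topic=B]
After op 5 (checkout): HEAD=main@C [main=C topic=B]
After op 6 (checkout): HEAD=topic@B [main=C topic=B]
After op 7 (commit): HEAD=topic@D [main=C topic=D]
ancestors(C) = {A,B,C}; A in? yes
ancestors(C) = {A,B,C}; D in? no
ancestors(A) = {A}; C in? no
ancestors(B) = {A,B}; B in? yes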